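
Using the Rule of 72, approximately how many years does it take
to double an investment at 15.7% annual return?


Formula: Years ≈ 72 / r
Substituting: Years ≈ 72 / 15.7
Years ≈ 4.6

4.6 years


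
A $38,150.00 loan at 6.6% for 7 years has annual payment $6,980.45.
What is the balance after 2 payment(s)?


Formula: Balance = PV*(1+r)^k - PMT*((1+r)^k - 1)/r
Growth: (1 + 0.066)^2 = 1.136356
Accumulated factor: ((1+r)^k - 1)/r = 2.066
Balance = $38,150.00 * 1.136356 - $6,980.45 * 2.066
Balance = $28,930.37

$28,930.37


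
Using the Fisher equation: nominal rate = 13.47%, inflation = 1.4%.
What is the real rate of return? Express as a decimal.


Formula: (1 + r_real) = (1 + r_nom) / (1 + inflation)
Substituting: (1 + r_real) = 1.1347 / 1.014
(1 + r_real) = 1.119034
r_real = 1.119034 - 1 = 0.119034

0.119034


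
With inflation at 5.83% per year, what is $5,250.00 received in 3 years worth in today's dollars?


Formula: Real value = nominal / (1 + inflation)^years
Price level: (1 + 0.0583)^3 = 1.185295
Real value = $5,250.00 / 1.185295 = $4,429.28

$4,429.28


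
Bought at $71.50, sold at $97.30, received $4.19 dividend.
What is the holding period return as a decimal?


Formula: HPR = (P1 - P0 + D) / P0
Gain: $97.30 - $71.50 + $4.19 = $29.99
HPR = $29.99 / $71.50 = 0.4194

0.4194


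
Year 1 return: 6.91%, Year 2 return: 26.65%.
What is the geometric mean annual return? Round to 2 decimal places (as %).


Formula: Geometric mean = ((1+r1)*(1+r2))^(1/2) - 1
Product: (1 + 0.0691) * (1 + 0.2665) = 1.0691 * 1.2665 = 1.354015
Square root: 1.354015^0.5 = 1.163622
Geometric mean = 1.163622 - 1 = 0.163622
As percentage: 16.36%

16.36%


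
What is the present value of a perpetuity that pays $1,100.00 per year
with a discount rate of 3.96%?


Formula: PV = C / r
Substituting: PV = $1,100.00 / 0.0396
PV = $27,777.78

$27,777.78


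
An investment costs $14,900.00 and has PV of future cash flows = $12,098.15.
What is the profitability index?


Formula: PI = PV(cash flows) / initial investment
Substituting: PI = $12,098.15 / $14,900.00
PI = 0.812

0.812


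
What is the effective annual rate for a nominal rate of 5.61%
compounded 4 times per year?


Formula: EAR = (1 + r/m)^m - 1
Period rate: r/m = 0.0561 / 4 = 0.014025
Compounding: (1 + 0.014025)^4 = 1.057291
EAR = 1.057291 - 1 = 0.057291

0.057291


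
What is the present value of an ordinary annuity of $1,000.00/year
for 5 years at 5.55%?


Formula: PV = PMT * (1 - (1+r)^(-n)) / r
Discount factor: (1 + 0.0555)^(-5) = 0.763324
Bracket: 1 - 0.763324 = 0.236676
PV = $1,000.00 * 0.236676 / 0.0555 = $4,264.44

$4,264.44


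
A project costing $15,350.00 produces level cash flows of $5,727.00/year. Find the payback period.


Formula: Payback = investment / annual cash flow
Substituting: Payback = $15,350.00 / $5,727.00
Payback = 2.6803 years

2.6803 years


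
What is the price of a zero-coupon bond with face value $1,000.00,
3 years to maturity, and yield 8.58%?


Formula: Price = FV / (1 + r)^n
Substituting: Price = $1,000.00 / (1 + 0.0858)^3
Discount factor: (1.0858)^3 = 1.280117
Price = $1,000.00 / 1.280117 = $781.18

$781.18


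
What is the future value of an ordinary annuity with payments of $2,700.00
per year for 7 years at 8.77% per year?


Formula: FV = PMT * ((1+r)^n - 1) / r
Growth factor: (1 + 0.0877)^7 = 1.801208
Numerator: 1.801208 - 1 = 0.801208
FV = $2,700.00 * 0.801208 / 0.0877 = $24,666.61

$24,666.61


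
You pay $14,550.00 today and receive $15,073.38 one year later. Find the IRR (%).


Formula: IRR = C1/C0 - 1
Substituting: IRR = $15,073.38 / $14,550.00 - 1
Ratio: 1.035971 - 1 = 0.035971
IRR = 3.5971%

3.5971%


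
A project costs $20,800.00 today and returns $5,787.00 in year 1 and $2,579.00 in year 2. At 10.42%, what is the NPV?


Formula: NPV = C0 + C1/(1+r) + C2/(1+r)^2
Discount C1: $5,787.00 / (1 + 0.1042) = $5,240.90
Discount C2: $2,579.00 / (1 + 0.1042)^2 = $2,115.22
NPV = -$20,800.00 + $5,240.90 + $2,115.22 = -$13,443.88

-$13,443.88


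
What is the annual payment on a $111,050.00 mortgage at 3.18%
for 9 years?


Formula: PMT = PV * r / (1 - (1+r)^(-n))
Denominator: 1 - (1 + 0.0318)^(-9) = 0.245533
Numerator: $111,050.00 * 0.0318 = 3531.39
PMT = 3531.39 / 0.245533 = $14,382.55

$14,382.55


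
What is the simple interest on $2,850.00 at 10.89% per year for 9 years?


Formula: I = P * r * t
Substituting: I = $2,850.00 * 0.1089 * 9
Step: I = $2,850.00 * 0.9801
I = $2,793.29

$2,793.29


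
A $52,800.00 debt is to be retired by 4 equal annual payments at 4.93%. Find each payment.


Formula: PMT = PV * r / (1 - (1+r)^(-n))
Denominator: 1 - (1 + 0.0493)^(-4) = 0.1751
Numerator: $52,800.00 * 0.0493 = 2603.04
PMT = 2603.04 / 0.1751 = $14,866.02

$14,866.02


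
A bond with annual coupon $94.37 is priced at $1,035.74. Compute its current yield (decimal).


Formula: Current yield = annual coupon / price
Substituting: CY = $94.37 / $1,035.74
CY = 0.091114

0.091114


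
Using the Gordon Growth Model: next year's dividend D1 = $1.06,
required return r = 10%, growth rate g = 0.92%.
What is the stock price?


Formula: P = D1 / (r - g)
Spread: r - g = 0.1 - 0.0092 = 0.0908
Substituting: P = $1.06 / 0.0908
P = $11.67

$11.67


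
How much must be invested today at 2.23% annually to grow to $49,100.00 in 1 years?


Formula: PV = FV / (1 + r)^n
Substituting: PV = $49,100.00 / (1 + 0.0223)^1
Discount factor: (1.0223)^1 = 1.0223
PV = $49,100.00 / 1.0223 = $48,028.95

$48,028.95


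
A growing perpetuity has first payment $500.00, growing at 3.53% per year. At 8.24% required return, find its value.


Formula: PV = C / (r - g)
Spread: r - g = 0.0824 - 0.0353 = 0.0471
Substituting: PV = $500.00 / 0.0471
PV = $10,615.71

$10,615.71


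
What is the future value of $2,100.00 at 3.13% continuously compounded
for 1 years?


Formula: FV = P * e^(r*t)
Exponent: r*t = 0.0313 * 1 = 0.0313
e^(0.0313) = 1.031795
FV = $2,100.00 * 1.031795 = $2,166.77

$2,166.77


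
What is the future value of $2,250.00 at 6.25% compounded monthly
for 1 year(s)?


Formula: FV = P * (1 + r/m)^(m*t)
Period rate: r/m = 0.0625 / 12 = 0.005208
Total periods: m*t = 12 * 1 = 12
Growth factor: (1 + 0.005208)^12 = 1.064322
FV = $2,250.00 * 1.064322 = $2,394.72

$2,394.72


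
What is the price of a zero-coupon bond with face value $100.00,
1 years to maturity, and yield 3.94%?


Formula: Price = FV / (1 + r)^n
Substituting: Price = $100.00 / (1 + 0.0394)^1
Discount factor: (1.0394)^1 = 1.0394
Price = $100.00 / 1.0394 = $96.21

$96.21


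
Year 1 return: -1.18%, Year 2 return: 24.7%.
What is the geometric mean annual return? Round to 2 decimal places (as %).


Formula: Geometric mean = ((1+r1)*(1+r2))^(1/2) - 1
Product: (1 + -0.0118) * (1 + 0.247) = 0.9882 * 1.247 = 1.232285
Square root: 1.232285^0.5 = 1.110084
Geometric mean = 1.110084 - 1 = 0.110084
As percentage: 11.01%

11.01%


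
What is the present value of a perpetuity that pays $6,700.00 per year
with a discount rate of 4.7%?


Formula: PV = C / r
Substituting: PV = $6,700.00 / 0.047
PV = $142,553.19

$142,553.19


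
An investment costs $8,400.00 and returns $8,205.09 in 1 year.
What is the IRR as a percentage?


Formula: IRR = C1/C0 - 1
Substituting: IRR = $8,205.09 / $8,400.00 - 1
Ratio: 0.976796 - 1 = -0.023204
IRR = -2.3204%

-2.3204%


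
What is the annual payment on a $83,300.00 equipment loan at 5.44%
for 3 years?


Formula: PMT = PV * r / (1 - (1+r)^(-n))
Denominator: 1 - (1 + 0.0544)^(-3) = 0.146932
Numerator: $83,300.00 * 0.0544 = 4531.52
PMT = 4531.52 / 0.146932 = $30,841.00

$30,841.00


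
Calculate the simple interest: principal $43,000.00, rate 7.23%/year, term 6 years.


Formula: I = P * r * t
Substituting: I = $43,000.00 * 0.0723 * 6
Step: I = $43,000.00 * 0.4338
I = $18,653.40

$18,653.40


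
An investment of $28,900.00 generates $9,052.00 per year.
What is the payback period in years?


Formula: Payback = investment / annual cash flow
Substituting: Payback = $28,900.00 / $9,052.00
Payback = 3.1927 years

3.1927 years


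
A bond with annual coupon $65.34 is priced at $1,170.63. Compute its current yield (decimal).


Formula: Current yield = annual coupon / price
Substituting: CY = $65.34 / $1,170.63
CY = 0.055816

0.055816


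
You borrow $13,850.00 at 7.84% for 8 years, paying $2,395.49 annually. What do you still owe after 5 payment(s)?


Formula: Balance = PV*(1+r)^k - PMT*((1+r)^k - 1)/r
Growth: (1 + 0.0784)^5 = 1.458476
Accumulated factor: ((1+r)^k - 1)/r = 5.847913
Balance = $13,850.00 * 1.458476 - $2,395.49 * 5.847913
Balance = $6,191.28

$6,191.28


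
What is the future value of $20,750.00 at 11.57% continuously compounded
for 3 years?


Formula: FV = P * e^(r*t)
Exponent: r*t = 0.1157 * 3 = 0.3471
e^(0.3471) = 1.414958
FV = $20,750.00 * 1.414958 = $29,360.38

$29,360.38


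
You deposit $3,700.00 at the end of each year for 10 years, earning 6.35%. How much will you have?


Formula: FV = PMT * ((1+r)^n - 1) / r
Growth factor: (1 + 0.0635)^10 = 1.850866
Numerator: 1.850866 - 1 = 0.850866
FV = $3,700.00 * 0.850866 / 0.0635 = $49,578.01

$49,578.01


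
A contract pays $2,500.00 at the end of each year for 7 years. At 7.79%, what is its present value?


Formula: PV = PMT * (1 - (1+r)^(-n)) / r
Discount factor: (1 + 0.0779)^(-7) = 0.591494
Bracket: 1 - 0.591494 = 0.408506
PV = $2,500.00 * 0.408506 / 0.0779 = $13,109.93

$13,109.93


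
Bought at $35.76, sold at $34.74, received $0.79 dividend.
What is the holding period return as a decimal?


Formula: HPR = (P1 - P0 + D) / P0
Gain: $34.74 - $35.76 + $0.79 = -$0.23
HPR = -$0.23 / $35.76 = -0.0064

-0.0064


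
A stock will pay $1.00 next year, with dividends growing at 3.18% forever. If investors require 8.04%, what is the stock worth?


Formula: P = D1 / (r - g)
Spread: r - g = 0.0804 - 0.0318 = 0.0486
Substituting: P = $1.00 / 0.0486
P = $20.58

$20.58


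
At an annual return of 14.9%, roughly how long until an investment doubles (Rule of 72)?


Formula: Years ≈ 72 / r
Substituting: Years ≈ 72 / 14.9
Years ≈ 4.8

4.8 years


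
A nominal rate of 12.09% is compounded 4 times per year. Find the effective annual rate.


Formula: EAR = (1 + r/m)^m - 1
Period rate: r/m = 0.1209 / 4 = 0.030225
Compounding: (1 + 0.030225)^4 = 1.126493
EAR = 1.126493 - 1 = 0.126493

0.126493


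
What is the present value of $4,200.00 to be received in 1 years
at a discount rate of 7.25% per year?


Formula: PV = FV / (1 + r)^n
Substituting: PV = $4,200.00 / (1 + 0.0725)^1
Discount factor: (1.0725)^1 = 1.0725
PV = $4,200.00 / 1.0725 = $3,916.08

$3,916.08


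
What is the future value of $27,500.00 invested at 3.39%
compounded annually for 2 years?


Formula: FV = P * (1 + r)^n
Substituting: FV = $27,500.00 * (1 + 0.0339)^2
Growth factor: (1.0339)^2 = 1.068949
FV = $27,500.00 * 1.068949 = $29,396.10

$29,396.10


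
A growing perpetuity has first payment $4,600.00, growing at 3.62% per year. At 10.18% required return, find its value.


Formula: PV = C / (r - g)
Spread: r - g = 0.1018 - 0.0362 = 0.0656
Substituting: PV = $4,600.00 / 0.0656
PV = $70,121.95

$70,121.95


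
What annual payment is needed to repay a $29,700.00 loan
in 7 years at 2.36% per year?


Formula: PMT = PV * r / (1 - (1+r)^(-n))
Denominator: 1 - (1 + 0.0236)^(-7) = 0.150647
Numerator: $29,700.00 * 0.0236 = 700.92
PMT = 700.92 / 0.150647 = $4,652.72

$4,652.72


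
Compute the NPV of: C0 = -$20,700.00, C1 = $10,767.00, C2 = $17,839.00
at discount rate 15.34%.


Formula: NPV = C0 + C1/(1+r) + C2/(1+r)^2
Discount C1: $10,767.00 / (1 + 0.1534) = $9,335.01
Discount C2: $17,839.00 / (1 + 0.1534)^2 = $13,409.44
NPV = -$20,700.00 + $9,335.01 + $13,409.44 = $2,044.45

$2,044.45


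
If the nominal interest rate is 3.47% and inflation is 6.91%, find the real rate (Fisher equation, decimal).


Formula: (1 + r_real) = (1 + r_nom) / (1 + inflation)
Substituting: (1 + r_real) = 1.0347 / 1.0691
(1 + r_real) = 0.967823
r_real = 0.967823 - 1 = -0.032177

-0.032177


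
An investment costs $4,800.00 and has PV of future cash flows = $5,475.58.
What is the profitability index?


Formula: PI = PV(cash flows) / initial investment
Substituting: PI = $5,475.58 / $4,800.00
PI = 1.1407

1.1407


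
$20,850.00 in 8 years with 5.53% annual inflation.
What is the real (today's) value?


Formula: Real value = nominal / (1 + inflation)^years
Price level: (1 + 0.0553)^8 = 1.538181
Real value = $20,850.00 / 1.538181 = $13,554.97

$13,554.97


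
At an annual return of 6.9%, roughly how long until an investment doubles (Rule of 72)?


Formula: Years ≈ 72 / r
Substituting: Years ≈ 72 / 6.9
Years ≈ 10.4

10.4 years


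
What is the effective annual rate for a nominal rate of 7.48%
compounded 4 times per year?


Formula: EAR = (1 + r/m)^m - 1
Period rate: r/m = 0.0748 / 4 = 0.0187
Compounding: (1 + 0.0187)^4 = 1.076924
EAR = 1.076924 - 1 = 0.076924

0.076924


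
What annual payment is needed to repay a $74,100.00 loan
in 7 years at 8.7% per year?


Formula: PMT = PV * r / (1 - (1+r)^(-n))
Denominator: 1 - (1 + 0.087)^(-7) = 0.44231
Numerator: $74,100.00 * 0.087 = 6446.7
PMT = 6446.7 / 0.44231 = $14,575.09

$14,575.09


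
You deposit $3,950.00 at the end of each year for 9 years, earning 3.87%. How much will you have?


Formula: FV = PMT * ((1+r)^n - 1) / r
Growth factor: (1 + 0.0387)^9 = 1.407379
Numerator: 1.407379 - 1 = 0.407379
FV = $3,950.00 * 0.407379 / 0.0387 = $41,580.07

$41,580.07


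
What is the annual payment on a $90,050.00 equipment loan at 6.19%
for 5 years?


Formula: PMT = PV * r / (1 - (1+r)^(-n))
Denominator: 1 - (1 + 0.0619)^(-5) = 0.259403
Numerator: $90,050.00 * 0.0619 = 5574.095
PMT = 5574.095 / 0.259403 = $21,488.16

$21,488.16


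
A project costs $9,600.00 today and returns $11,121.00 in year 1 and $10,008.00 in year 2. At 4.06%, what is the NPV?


Formula: NPV = C0 + C1/(1+r) + C2/(1+r)^2
Discount C1: $11,121.00 / (1 + 0.0406) = $10,687.10
Discount C2: $10,008.00 / (1 + 0.0406)^2 = $9,242.29
NPV = -$9,600.00 + $10,687.10 + $9,242.29 = $10,329.39

$10,329.39


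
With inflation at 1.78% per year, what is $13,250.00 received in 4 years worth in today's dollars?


Formula: Real value = nominal / (1 + inflation)^years
Price level: (1 + 0.0178)^4 = 1.073124
Real value = $13,250.00 / 1.073124 = $12,347.13

$12,347.13


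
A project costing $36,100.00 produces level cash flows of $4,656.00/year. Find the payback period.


Formula: Payback = investment / annual cash flow
Substituting: Payback = $36,100.00 / $4,656.00
Payback = 7.7534 years

7.7534 years


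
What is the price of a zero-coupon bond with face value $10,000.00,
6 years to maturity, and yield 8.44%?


Formula: Price = FV / (1 + r)^n
Substituting: Price = $10,000.00 / (1 + 0.0844)^6
Discount factor: (1.0844)^6 = 1.626062
Price = $10,000.00 / 1.626062 = $6,149.83

$6,149.83


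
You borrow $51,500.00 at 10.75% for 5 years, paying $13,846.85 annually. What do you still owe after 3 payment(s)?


Formula: Balance = PV*(1+r)^k - PMT*((1+r)^k - 1)/r
Growth: (1 + 0.1075)^3 = 1.358411
Accumulated factor: ((1+r)^k - 1)/r = 3.334056
Balance = $51,500.00 * 1.358411 - $13,846.85 * 3.334056
Balance = $23,791.99

$23,791.99


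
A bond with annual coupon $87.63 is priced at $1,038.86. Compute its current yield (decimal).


Formula: Current yield = annual coupon / price
Substituting: CY = $87.63 / $1,038.86
CY = 0.084352

0.084352


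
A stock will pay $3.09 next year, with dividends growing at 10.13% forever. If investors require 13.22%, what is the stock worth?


Formula: P = D1 / (r - g)
Spread: r - g = 0.1322 - 0.1013 = 0.0309
Substituting: P = $3.09 / 0.0309
P = $100.00

$100.00


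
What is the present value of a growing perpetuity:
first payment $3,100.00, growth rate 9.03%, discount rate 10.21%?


Formula: PV = C / (r - g)
Spread: r - g = 0.1021 - 0.0903 = 0.0118
Substituting: PV = $3,100.00 / 0.0118
PV = $262,711.86

$262,711.86


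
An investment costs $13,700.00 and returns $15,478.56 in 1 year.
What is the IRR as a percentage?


Formula: IRR = C1/C0 - 1
Substituting: IRR = $15,478.56 / $13,700.00 - 1
Ratio: 1.129822 - 1 = 0.129822
IRR = 12.9822%

12.9822%


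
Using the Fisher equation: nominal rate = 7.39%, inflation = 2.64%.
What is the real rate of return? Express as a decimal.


Formula: (1 + r_real) = (1 + r_nom) / (1 + inflation)
Substituting: (1 + r_real) = 1.0739 / 1.0264
(1 + r_real) = 1.046278
r_real = 1.046278 - 1 = 0.046278

0.046278


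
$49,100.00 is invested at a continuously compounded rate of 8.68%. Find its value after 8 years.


Formula: FV = P * e^(r*t)
Exponent: r*t = 0.0868 * 8 = 0.6944
e^(0.6944) = 2.002507
FV = $49,100.00 * 2.002507 = $98,323.10

$98,323.10


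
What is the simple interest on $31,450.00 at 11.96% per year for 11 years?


Formula: I = P * r * t
Substituting: I = $31,450.00 * 0.1196 * 11
Step: I = $31,450.00 * 1.3156
I = $41,375.62

$41,375.62


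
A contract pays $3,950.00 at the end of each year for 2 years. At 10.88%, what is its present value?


Formula: PV = PMT * (1 - (1+r)^(-n)) / r
Discount factor: (1 + 0.1088)^(-2) = 0.81338
Bracket: 1 - 0.81338 = 0.18662
PV = $3,950.00 * 0.18662 / 0.1088 = $6,775.26

$6,775.26


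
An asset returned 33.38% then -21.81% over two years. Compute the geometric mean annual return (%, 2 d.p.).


Formula: Geometric mean = ((1+r1)*(1+r2))^(1/2) - 1
Product: (1 + 0.3338) * (1 + -0.2181) = 1.3338 * 0.7819 = 1.042898
Square root: 1.042898^0.5 = 1.021224
Geometric mean = 1.021224 - 1 = 0.021224
As percentage: 2.12%

2.12%


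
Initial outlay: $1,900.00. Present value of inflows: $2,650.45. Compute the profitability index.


Formula: PI = PV(cash flows) / initial investment
Substituting: PI = $2,650.45 / $1,900.00
PI = 1.395

1.395


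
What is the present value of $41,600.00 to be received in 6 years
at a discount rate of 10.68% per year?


Formula: PV = FV / (1 + r)^n
Substituting: PV = $41,600.00 / (1 + 0.1068)^6
Discount factor: (1.1068)^6 = 1.838294
PV = $41,600.00 / 1.838294 = $22,629.68

$22,629.68


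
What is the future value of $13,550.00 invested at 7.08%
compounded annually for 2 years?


Formula: FV = P * (1 + r)^n
Substituting: FV = $13,550.00 * (1 + 0.0708)^2
Growth factor: (1.0708)^2 = 1.146613
FV = $13,550.00 * 1.146613 = $15,536.60

$15,536.60


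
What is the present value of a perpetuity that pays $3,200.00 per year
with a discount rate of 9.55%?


Formula: PV = C / r
Substituting: PV = $3,200.00 / 0.0955
PV = $33,507.85

$33,507.85


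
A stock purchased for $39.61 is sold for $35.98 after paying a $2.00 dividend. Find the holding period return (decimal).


Formula: HPR = (P1 - P0 + D) / P0
Gain: $35.98 - $39.61 + $2.00 = -$1.63
HPR = -$1.63 / $39.61 = -0.0412

-0.0412


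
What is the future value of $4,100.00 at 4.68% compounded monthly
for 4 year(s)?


Formula: FV = P * (1 + r/m)^(m*t)
Period rate: r/m = 0.0468 / 12 = 0.0039
Total periods: m*t = 12 * 4 = 48
Growth factor: (1 + 0.0039)^48 = 1.205429
FV = $4,100.00 * 1.205429 = $4,942.26

$4,942.26


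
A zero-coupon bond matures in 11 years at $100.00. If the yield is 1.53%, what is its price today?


Formula: Price = FV / (1 + r)^n
Substituting: Price = $100.00 / (1 + 0.0153)^11
Discount factor: (1.0153)^11 = 1.181784
Price = $100.00 / 1.181784 = $84.62

$84.62


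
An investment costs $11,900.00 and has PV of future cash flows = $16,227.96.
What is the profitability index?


Formula: PI = PV(cash flows) / initial investment
Substituting: PI = $16,227.96 / $11,900.00
PI = 1.3637

1.3637


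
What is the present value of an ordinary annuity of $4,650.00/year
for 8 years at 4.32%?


Formula: PV = PMT * (1 - (1+r)^(-n)) / r
Discount factor: (1 + 0.0432)^(-8) = 0.71295
Bracket: 1 - 0.71295 = 0.28705
PV = $4,650.00 * 0.28705 / 0.0432 = $30,897.69

$30,897.69


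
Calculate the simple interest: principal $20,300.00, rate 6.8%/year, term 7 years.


Formula: I = P * r * t
Substituting: I = $20,300.00 * 0.068 * 7
Step: I = $20,300.00 * 0.476
I = $9,662.80

$9,662.80


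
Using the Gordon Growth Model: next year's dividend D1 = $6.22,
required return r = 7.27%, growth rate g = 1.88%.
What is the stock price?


Formula: P = D1 / (r - g)
Spread: r - g = 0.0727 - 0.0188 = 0.0539
Substituting: P = $6.22 / 0.0539
P = $115.40

$115.40


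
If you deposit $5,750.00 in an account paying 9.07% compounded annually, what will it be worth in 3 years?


Formula: FV = P * (1 + r)^n
Substituting: FV = $5,750.00 * (1 + 0.0907)^3
Growth factor: (1.0907)^3 = 1.297526
FV = $5,750.00 * 1.297526 = $7,460.77

$7,460.77


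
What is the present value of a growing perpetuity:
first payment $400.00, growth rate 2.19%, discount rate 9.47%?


Formula: PV = C / (r - g)
Spread: r - g = 0.0947 - 0.0219 = 0.0728
Substituting: PV = $400.00 / 0.0728
PV = $5,494.51

$5,494.51


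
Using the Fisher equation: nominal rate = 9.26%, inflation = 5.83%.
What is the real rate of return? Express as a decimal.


Formula: (1 + r_real) = (1 + r_nom) / (1 + inflation)
Substituting: (1 + r_real) = 1.0926 / 1.0583
(1 + r_real) = 1.03241
r_real = 1.03241 - 1 = 0.03241

0.03241


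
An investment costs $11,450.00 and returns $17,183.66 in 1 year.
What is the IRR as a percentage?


Formula: IRR = C1/C0 - 1
Substituting: IRR = $17,183.66 / $11,450.00 - 1
Ratio: 1.500756 - 1 = 0.500756
IRR = 50.0756%

50.0756%


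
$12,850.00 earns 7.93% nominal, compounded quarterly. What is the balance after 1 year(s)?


Formula: FV = P * (1 + r/m)^(m*t)
Period rate: r/m = 0.0793 / 4 = 0.019825
Total periods: m*t = 4 * 1 = 4
Growth factor: (1 + 0.019825)^4 = 1.08169
FV = $12,850.00 * 1.08169 = $13,899.71

$13,899.71


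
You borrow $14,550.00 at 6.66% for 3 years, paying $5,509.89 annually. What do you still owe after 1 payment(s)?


Formula: Balance = PV*(1+r)^k - PMT*((1+r)^k - 1)/r
Growth: (1 + 0.0666)^1 = 1.0666
Accumulated factor: ((1+r)^k - 1)/r = 1.0
Balance = $14,550.00 * 1.0666 - $5,509.89 * 1.0
Balance = $10,009.14

$10,009.14


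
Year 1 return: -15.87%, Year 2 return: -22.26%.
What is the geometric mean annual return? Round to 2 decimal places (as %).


Formula: Geometric mean = ((1+r1)*(1+r2))^(1/2) - 1
Product: (1 + -0.1587) * (1 + -0.2226) = 0.8413 * 0.7774 = 0.654027
Square root: 0.654027^0.5 = 0.808719
Geometric mean = 0.808719 - 1 = -0.191281
As percentage: -19.13%

-19.13%


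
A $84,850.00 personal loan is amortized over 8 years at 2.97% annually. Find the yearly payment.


Formula: PMT = PV * r / (1 - (1+r)^(-n))
Denominator: 1 - (1 + 0.0297)^(-8) = 0.208749
Numerator: $84,850.00 * 0.0297 = 2520.045
PMT = 2520.045 / 0.208749 = $12,072.13

$12,072.13


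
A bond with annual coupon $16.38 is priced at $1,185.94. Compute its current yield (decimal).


Formula: Current yield = annual coupon / price
Substituting: CY = $16.38 / $1,185.94
CY = 0.013812

0.013812


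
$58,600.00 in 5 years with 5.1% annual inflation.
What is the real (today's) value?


Formula: Real value = nominal / (1 + inflation)^years
Price level: (1 + 0.051)^5 = 1.282371
Real value = $58,600.00 / 1.282371 = $45,696.62

$45,696.62


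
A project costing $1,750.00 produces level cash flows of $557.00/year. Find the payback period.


Formula: Payback = investment / annual cash flow
Substituting: Payback = $1,750.00 / $557.00
Payback = 3.1418 years

3.1418 years


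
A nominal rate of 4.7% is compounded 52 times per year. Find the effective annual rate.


Formula: EAR = (1 + r/m)^m - 1
Period rate: r/m = 0.047 / 52 = 0.000904
Compounding: (1 + 0.000904)^52 = 1.0481
EAR = 1.0481 - 1 = 0.0481

0.0481


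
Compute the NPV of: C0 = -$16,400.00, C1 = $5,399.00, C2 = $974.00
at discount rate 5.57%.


Formula: NPV = C0 + C1/(1+r) + C2/(1+r)^2
Discount C1: $5,399.00 / (1 + 0.0557) = $5,114.14
Discount C2: $974.00 / (1 + 0.0557)^2 = $873.93
NPV = -$16,400.00 + $5,114.14 + $873.93 = -$10,411.93

-$10,411.93


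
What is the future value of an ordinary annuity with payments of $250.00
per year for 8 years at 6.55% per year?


Formula: FV = PMT * ((1+r)^n - 1) / r
Growth factor: (1 + 0.0655)^8 = 1.661222
Numerator: 1.661222 - 1 = 0.661222
FV = $250.00 * 0.661222 / 0.0655 = $2,523.75

$2,523.75


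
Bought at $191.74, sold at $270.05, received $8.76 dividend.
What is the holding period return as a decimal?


Formula: HPR = (P1 - P0 + D) / P0
Gain: $270.05 - $191.74 + $8.76 = $87.07
HPR = $87.07 / $191.74 = 0.4541

0.4541


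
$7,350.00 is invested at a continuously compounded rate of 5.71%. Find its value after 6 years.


Formula: FV = P * e^(r*t)
Exponent: r*t = 0.0571 * 6 = 0.3426
e^(0.3426) = 1.408605
FV = $7,350.00 * 1.408605 = $10,353.25

$10,353.25


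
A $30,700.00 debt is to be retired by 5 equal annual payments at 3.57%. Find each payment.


Formula: PMT = PV * r / (1 - (1+r)^(-n))
Denominator: 1 - (1 + 0.0357)^(-5) = 0.160868
Numerator: $30,700.00 * 0.0357 = 1095.99
PMT = 1095.99 / 0.160868 = $6,812.96

$6,812.96


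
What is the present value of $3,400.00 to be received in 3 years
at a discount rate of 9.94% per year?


Formula: PV = FV / (1 + r)^n
Substituting: PV = $3,400.00 / (1 + 0.0994)^3
Discount factor: (1.0994)^3 = 1.328823
PV = $3,400.00 / 1.328823 = $2,558.65

$2,558.65


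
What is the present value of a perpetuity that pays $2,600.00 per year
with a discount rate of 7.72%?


Formula: PV = C / r
Substituting: PV = $2,600.00 / 0.0772
PV = $33,678.76

$33,678.76


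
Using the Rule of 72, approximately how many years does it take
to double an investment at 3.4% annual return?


Formula: Years ≈ 72 / r
Substituting: Years ≈ 72 / 3.4
Years ≈ 21.2

21.2 years


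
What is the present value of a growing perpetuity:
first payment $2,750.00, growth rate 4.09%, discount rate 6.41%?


Formula: PV = C / (r - g)
Spread: r - g = 0.0641 - 0.0409 = 0.0232
Substituting: PV = $2,750.00 / 0.0232
PV = $118,534.48

$118,534.48


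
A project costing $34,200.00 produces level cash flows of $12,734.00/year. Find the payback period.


Formula: Payback = investment / annual cash flow
Substituting: Payback = $34,200.00 / $12,734.00
Payback = 2.6857 years

2.6857 years


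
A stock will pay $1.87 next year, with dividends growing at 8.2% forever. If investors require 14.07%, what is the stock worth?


Formula: P = D1 / (r - g)
Spread: r - g = 0.1407 - 0.082 = 0.0587
Substituting: P = $1.87 / 0.0587
P = $31.86

$31.86


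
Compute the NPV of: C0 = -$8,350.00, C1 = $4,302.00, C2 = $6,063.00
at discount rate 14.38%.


Formula: NPV = C0 + C1/(1+r) + C2/(1+r)^2
Discount C1: $4,302.00 / (1 + 0.1438) = $3,761.15
Discount C2: $6,063.00 / (1 + 0.1438)^2 = $4,634.33
NPV = -$8,350.00 + $3,761.15 + $4,634.33 = $45.48

$45.48


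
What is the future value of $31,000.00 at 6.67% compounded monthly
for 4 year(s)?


Formula: FV = P * (1 + r/m)^(m*t)
Period rate: r/m = 0.0667 / 12 = 0.005558
Total periods: m*t = 12 * 4 = 48
Growth factor: (1 + 0.005558)^48 = 1.304815
FV = $31,000.00 * 1.304815 = $40,449.26

$40,449.26


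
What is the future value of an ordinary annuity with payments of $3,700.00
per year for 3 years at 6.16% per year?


Formula: FV = PMT * ((1+r)^n - 1) / r
Growth factor: (1 + 0.0616)^3 = 1.196417
Numerator: 1.196417 - 1 = 0.196417
FV = $3,700.00 * 0.196417 / 0.0616 = $11,797.80

$11,797.80


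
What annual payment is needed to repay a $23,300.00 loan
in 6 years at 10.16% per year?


Formula: PMT = PV * r / (1 - (1+r)^(-n))
Denominator: 1 - (1 + 0.1016)^(-6) = 0.440427
Numerator: $23,300.00 * 0.1016 = 2367.28
PMT = 2367.28 / 0.440427 = $5,374.96

$5,374.96


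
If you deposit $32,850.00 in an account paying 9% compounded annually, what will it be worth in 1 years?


Formula: FV = P * (1 + r)^n
Substituting: FV = $32,850.00 * (1 + 0.09)^1
Growth factor: (1.09)^1 = 1.09
FV = $32,850.00 * 1.09 = $35,806.50

$35,806.50


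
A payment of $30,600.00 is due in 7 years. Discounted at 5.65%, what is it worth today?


Formula: PV = FV / (1 + r)^n
Substituting: PV = $30,600.00 / (1 + 0.0565)^7
Discount factor: (1.0565)^7 = 1.469219
PV = $30,600.00 / 1.469219 = $20,827.39

$20,827.39


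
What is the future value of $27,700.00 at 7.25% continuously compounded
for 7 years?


Formula: FV = P * e^(r*t)
Exponent: r*t = 0.0725 * 7 = 0.5075
e^(0.5075) = 1.661133
FV = $27,700.00 * 1.661133 = $46,013.39

$46,013.39


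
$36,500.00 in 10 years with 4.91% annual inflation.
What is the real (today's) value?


Formula: Real value = nominal / (1 + inflation)^years
Price level: (1 + 0.0491)^10 = 1.614986
Real value = $36,500.00 / 1.614986 = $22,600.81

$22,600.81


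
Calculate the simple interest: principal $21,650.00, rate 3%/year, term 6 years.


Formula: I = P * r * t
Substituting: I = $21,650.00 * 0.03 * 6
Step: I = $21,650.00 * 0.18
I = $3,897.00

$3,897.00


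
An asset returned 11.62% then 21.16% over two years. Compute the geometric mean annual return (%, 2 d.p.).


Formula: Geometric mean = ((1+r1)*(1+r2))^(1/2) - 1
Product: (1 + 0.1162) * (1 + 0.2116) = 1.1162 * 1.2116 = 1.352388
Square root: 1.352388^0.5 = 1.162922
Geometric mean = 1.162922 - 1 = 0.162922
As percentage: 16.29%

16.29%


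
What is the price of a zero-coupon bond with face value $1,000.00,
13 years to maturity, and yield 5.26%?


Formula: Price = FV / (1 + r)^n
Substituting: Price = $1,000.00 / (1 + 0.0526)^13
Discount factor: (1.0526)^13 = 1.947259
Price = $1,000.00 / 1.947259 = $513.54

$513.54


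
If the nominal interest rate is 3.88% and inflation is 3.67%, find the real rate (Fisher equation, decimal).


Formula: (1 + r_real) = (1 + r_nom) / (1 + inflation)
Substituting: (1 + r_real) = 1.0388 / 1.0367
(1 + r_real) = 1.002026
r_real = 1.002026 - 1 = 0.002026

0.002026


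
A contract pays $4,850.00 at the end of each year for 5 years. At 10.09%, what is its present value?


Formula: PV = PMT * (1 - (1+r)^(-n)) / r
Discount factor: (1 + 0.1009)^(-5) = 0.618387
Bracket: 1 - 0.618387 = 0.381613
PV = $4,850.00 * 0.381613 / 0.1009 = $18,343.12

$18,343.12


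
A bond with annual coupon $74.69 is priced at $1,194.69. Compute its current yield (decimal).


Formula: Current yield = annual coupon / price
Substituting: CY = $74.69 / $1,194.69
CY = 0.062518

0.062518


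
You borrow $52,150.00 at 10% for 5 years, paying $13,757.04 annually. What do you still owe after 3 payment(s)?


Formula: Balance = PV*(1+r)^k - PMT*((1+r)^k - 1)/r
Growth: (1 + 0.1)^3 = 1.331
Accumulated factor: ((1+r)^k - 1)/r = 3.31
Balance = $52,150.00 * 1.331 - $13,757.04 * 3.31
Balance = $23,875.85

$23,875.85


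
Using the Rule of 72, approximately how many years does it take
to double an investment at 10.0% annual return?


Formula: Years ≈ 72 / r
Substituting: Years ≈ 72 / 10.0
Years ≈ 7.2

7.2 years


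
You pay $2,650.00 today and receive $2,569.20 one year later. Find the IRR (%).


Formula: IRR = C1/C0 - 1
Substituting: IRR = $2,569.20 / $2,650.00 - 1
Ratio: 0.969509 - 1 = -0.030491
IRR = -3.0491%

-3.0491%


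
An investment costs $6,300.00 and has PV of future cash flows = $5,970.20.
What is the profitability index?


Formula: PI = PV(cash flows) / initial investment
Substituting: PI = $5,970.20 / $6,300.00
PI = 0.9477

0.9477


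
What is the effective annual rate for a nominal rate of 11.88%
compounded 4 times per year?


Formula: EAR = (1 + r/m)^m - 1
Period rate: r/m = 0.1188 / 4 = 0.0297
Compounding: (1 + 0.0297)^4 = 1.124198
EAR = 1.124198 - 1 = 0.124198

0.124198


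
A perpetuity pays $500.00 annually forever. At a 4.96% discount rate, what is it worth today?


Formula: PV = C / r
Substituting: PV = $500.00 / 0.0496
PV = $10,080.65

$10,080.65


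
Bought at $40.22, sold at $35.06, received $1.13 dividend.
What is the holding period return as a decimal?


Formula: HPR = (P1 - P0 + D) / P0
Gain: $35.06 - $40.22 + $1.13 = -$4.03
HPR = -$4.03 / $40.22 = -0.1002

-0.1002


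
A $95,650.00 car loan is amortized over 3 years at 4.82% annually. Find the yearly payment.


Formula: PMT = PV * r / (1 - (1+r)^(-n))
Denominator: 1 - (1 + 0.0482)^(-3) = 0.131705
Numerator: $95,650.00 * 0.0482 = 4610.33
PMT = 4610.33 / 0.131705 = $35,005.10

$35,005.10


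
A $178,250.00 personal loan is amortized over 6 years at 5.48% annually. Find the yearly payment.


Formula: PMT = PV * r / (1 - (1+r)^(-n))
Denominator: 1 - (1 + 0.0548)^(-6) = 0.273929
Numerator: $178,250.00 * 0.0548 = 9768.1
PMT = 9768.1 / 0.273929 = $35,659.28

$35,659.28


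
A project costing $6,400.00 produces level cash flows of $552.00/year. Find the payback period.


Formula: Payback = investment / annual cash flow
Substituting: Payback = $6,400.00 / $552.00
Payback = 11.5942 years

11.5942 years


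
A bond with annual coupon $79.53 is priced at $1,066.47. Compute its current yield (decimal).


Formula: Current yield = annual coupon / price
Substituting: CY = $79.53 / $1,066.47
CY = 0.074573

0.074573


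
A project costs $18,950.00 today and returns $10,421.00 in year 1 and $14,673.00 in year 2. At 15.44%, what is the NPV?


Formula: NPV = C0 + C1/(1+r) + C2/(1+r)^2
Discount C1: $10,421.00 / (1 + 0.1544) = $9,027.20
Discount C2: $14,673.00 / (1 + 0.1544)^2 = $11,010.48
NPV = -$18,950.00 + $9,027.20 + $11,010.48 = $1,087.68

$1,087.68


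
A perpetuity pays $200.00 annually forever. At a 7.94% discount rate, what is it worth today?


Formula: PV = C / r
Substituting: PV = $200.00 / 0.0794
PV = $2,518.89

$2,518.89


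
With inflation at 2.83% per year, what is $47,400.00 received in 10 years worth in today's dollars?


Formula: Real value = nominal / (1 + inflation)^years
Price level: (1 + 0.0283)^10 = 1.321899
Real value = $47,400.00 / 1.321899 = $35,857.50

$35,857.50


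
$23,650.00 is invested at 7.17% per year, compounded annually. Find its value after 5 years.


Formula: FV = P * (1 + r)^n
Substituting: FV = $23,650.00 * (1 + 0.0717)^5
Growth factor: (1.0717)^5 = 1.413729
FV = $23,650.00 * 1.413729 = $33,434.69

$33,434.69


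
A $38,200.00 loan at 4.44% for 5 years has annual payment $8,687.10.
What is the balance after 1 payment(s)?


Formula: Balance = PV*(1+r)^k - PMT*((1+r)^k - 1)/r
Growth: (1 + 0.0444)^1 = 1.0444
Accumulated factor: ((1+r)^k - 1)/r = 1.0
Balance = $38,200.00 * 1.0444 - $8,687.10 * 1.0
Balance = $31,208.98

$31,208.98


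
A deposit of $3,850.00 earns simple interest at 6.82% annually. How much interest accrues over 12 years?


Formula: I = P * r * t
Substituting: I = $3,850.00 * 0.0682 * 12
Step: I = $3,850.00 * 0.8184
I = $3,150.84

$3,150.84


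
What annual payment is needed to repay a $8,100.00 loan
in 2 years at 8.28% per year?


Formula: PMT = PV * r / (1 - (1+r)^(-n))
Denominator: 1 - (1 + 0.0828)^(-2) = 0.147089
Numerator: $8,100.00 * 0.0828 = 670.68
PMT = 670.68 / 0.147089 = $4,559.68

$4,559.68


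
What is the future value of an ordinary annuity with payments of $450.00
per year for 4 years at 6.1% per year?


Formula: FV = PMT * ((1+r)^n - 1) / r
Growth factor: (1 + 0.061)^4 = 1.267248
Numerator: 1.267248 - 1 = 0.267248
FV = $450.00 * 0.267248 / 0.061 = $1,971.50

$1,971.50


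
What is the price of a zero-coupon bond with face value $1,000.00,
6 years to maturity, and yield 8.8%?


Formula: Price = FV / (1 + r)^n
Substituting: Price = $1,000.00 / (1 + 0.088)^6
Discount factor: (1.088)^6 = 1.658721
Price = $1,000.00 / 1.658721 = $602.87

$602.87


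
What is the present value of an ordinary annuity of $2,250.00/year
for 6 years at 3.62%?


Formula: PV = PMT * (1 - (1+r)^(-n)) / r
Discount factor: (1 + 0.0362)^(-6) = 0.807864
Bracket: 1 - 0.807864 = 0.192136
PV = $2,250.00 * 0.192136 / 0.0362 = $11,942.13

$11,942.13


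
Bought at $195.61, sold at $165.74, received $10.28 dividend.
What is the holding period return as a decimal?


Formula: HPR = (P1 - P0 + D) / P0
Gain: $165.74 - $195.61 + $10.28 = -$19.59
HPR = -$19.59 / $195.61 = -0.1001

-0.1001


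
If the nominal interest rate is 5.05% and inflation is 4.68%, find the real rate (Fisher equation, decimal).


Formula: (1 + r_real) = (1 + r_nom) / (1 + inflation)
Substituting: (1 + r_real) = 1.0505 / 1.0468
(1 + r_real) = 1.003535
r_real = 1.003535 - 1 = 0.003535

0.003535


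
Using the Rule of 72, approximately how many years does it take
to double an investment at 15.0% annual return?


Formula: Years ≈ 72 / r
Substituting: Years ≈ 72 / 15.0
Years ≈ 4.8

4.8 years


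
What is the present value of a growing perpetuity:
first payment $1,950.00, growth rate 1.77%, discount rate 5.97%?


Formula: PV = C / (r - g)
Spread: r - g = 0.0597 - 0.0177 = 0.042
Substituting: PV = $1,950.00 / 0.042
PV = $46,428.57

$46,428.57


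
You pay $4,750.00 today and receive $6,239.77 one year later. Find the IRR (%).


Formula: IRR = C1/C0 - 1
Substituting: IRR = $6,239.77 / $4,750.00 - 1
Ratio: 1.313636 - 1 = 0.313636
IRR = 31.3636%

31.3636%


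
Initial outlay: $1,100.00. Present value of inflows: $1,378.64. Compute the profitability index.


Formula: PI = PV(cash flows) / initial investment
Substituting: PI = $1,378.64 / $1,100.00
PI = 1.2533

1.2533


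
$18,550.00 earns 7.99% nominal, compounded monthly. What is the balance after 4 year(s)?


Formula: FV = P * (1 + r/m)^(m*t)
Period rate: r/m = 0.0799 / 12 = 0.006658
Total periods: m*t = 12 * 4 = 48
Growth factor: (1 + 0.006658)^48 = 1.37512
FV = $18,550.00 * 1.37512 = $25,508.47

$25,508.47


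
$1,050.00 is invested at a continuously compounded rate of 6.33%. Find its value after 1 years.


Formula: FV = P * e^(r*t)
Exponent: r*t = 0.0633 * 1 = 0.0633
e^(0.0633) = 1.065346
FV = $1,050.00 * 1.065346 = $1,118.61

$1,118.61


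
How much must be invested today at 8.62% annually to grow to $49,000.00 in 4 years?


Formula: PV = FV / (1 + r)^n
Substituting: PV = $49,000.00 / (1 + 0.0862)^4
Discount factor: (1.0862)^4 = 1.392
PV = $49,000.00 / 1.392 = $35,201.15

$35,201.15


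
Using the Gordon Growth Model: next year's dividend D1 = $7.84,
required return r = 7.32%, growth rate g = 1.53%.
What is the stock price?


Formula: P = D1 / (r - g)
Spread: r - g = 0.0732 - 0.0153 = 0.0579
Substituting: P = $7.84 / 0.0579
P = $135.41

$135.41


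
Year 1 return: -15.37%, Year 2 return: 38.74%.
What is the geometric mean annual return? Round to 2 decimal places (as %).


Formula: Geometric mean = ((1+r1)*(1+r2))^(1/2) - 1
Product: (1 + -0.1537) * (1 + 0.3874) = 0.8463 * 1.3874 = 1.174157
Square root: 1.174157^0.5 = 1.083585
Geometric mean = 1.083585 - 1 = 0.083585
As percentage: 8.36%

8.36%


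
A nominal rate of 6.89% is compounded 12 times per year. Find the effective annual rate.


Formula: EAR = (1 + r/m)^m - 1
Period rate: r/m = 0.0689 / 12 = 0.005742
Compounding: (1 + 0.005742)^12 = 1.071118
EAR = 1.071118 - 1 = 0.071118

0.071118


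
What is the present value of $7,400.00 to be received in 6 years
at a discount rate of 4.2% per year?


Formula: PV = FV / (1 + r)^n
Substituting: PV = $7,400.00 / (1 + 0.042)^6
Discount factor: (1.042)^6 = 1.279989
PV = $7,400.00 / 1.279989 = $5,781.30

$5,781.30


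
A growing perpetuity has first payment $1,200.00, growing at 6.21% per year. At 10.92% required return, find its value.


Formula: PV = C / (r - g)
Spread: r - g = 0.1092 - 0.0621 = 0.0471
Substituting: PV = $1,200.00 / 0.0471
PV = $25,477.71

$25,477.71


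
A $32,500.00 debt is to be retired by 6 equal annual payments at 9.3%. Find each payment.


Formula: PMT = PV * r / (1 - (1+r)^(-n))
Denominator: 1 - (1 + 0.093)^(-6) = 0.413485
Numerator: $32,500.00 * 0.093 = 3022.5
PMT = 3022.5 / 0.413485 = $7,309.82

$7,309.82
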